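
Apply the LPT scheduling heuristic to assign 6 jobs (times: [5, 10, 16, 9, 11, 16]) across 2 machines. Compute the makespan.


Sort jobs in decreasing order (LPT): [16, 16, 11, 10, 9, 5]
Assign each job to the least loaded machine:
  Machine 1: jobs [16, 11, 5], load = 32
  Machine 2: jobs [16, 10, 9], load = 35
Makespan = max load = 35

35


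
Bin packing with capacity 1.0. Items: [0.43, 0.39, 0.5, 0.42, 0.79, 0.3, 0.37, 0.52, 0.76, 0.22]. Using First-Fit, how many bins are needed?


Place items sequentially using First-Fit:
  Item 0.43 -> new Bin 1
  Item 0.39 -> Bin 1 (now 0.82)
  Item 0.5 -> new Bin 2
  Item 0.42 -> Bin 2 (now 0.92)
  Item 0.79 -> new Bin 3
  Item 0.3 -> new Bin 4
  Item 0.37 -> Bin 4 (now 0.67)
  Item 0.52 -> new Bin 5
  Item 0.76 -> new Bin 6
  Item 0.22 -> Bin 4 (now 0.89)
Total bins used = 6

6


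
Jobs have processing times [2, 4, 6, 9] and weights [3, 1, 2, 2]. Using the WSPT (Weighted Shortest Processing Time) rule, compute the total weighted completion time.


Compute p/w ratios and sort ascending (WSPT): [(2, 3), (6, 2), (4, 1), (9, 2)]
Compute weighted completion times:
  Job (p=2,w=3): C=2, w*C=3*2=6
  Job (p=6,w=2): C=8, w*C=2*8=16
  Job (p=4,w=1): C=12, w*C=1*12=12
  Job (p=9,w=2): C=21, w*C=2*21=42
Total weighted completion time = 76

76


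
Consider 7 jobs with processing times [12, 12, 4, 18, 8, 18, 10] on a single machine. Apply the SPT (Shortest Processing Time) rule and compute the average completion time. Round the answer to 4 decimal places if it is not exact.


Sort jobs by processing time (SPT order): [4, 8, 10, 12, 12, 18, 18]
Compute completion times sequentially:
  Job 1: processing = 4, completes at 4
  Job 2: processing = 8, completes at 12
  Job 3: processing = 10, completes at 22
  Job 4: processing = 12, completes at 34
  Job 5: processing = 12, completes at 46
  Job 6: processing = 18, completes at 64
  Job 7: processing = 18, completes at 82
Sum of completion times = 264
Average completion time = 264/7 = 37.7143

37.7143


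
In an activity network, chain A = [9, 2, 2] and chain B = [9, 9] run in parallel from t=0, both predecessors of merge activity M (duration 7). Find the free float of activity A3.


ES(A3) = sum of predecessors on chain A = 11
EF(A3) = ES + duration = 11 + 2 = 13
Successor of A3 is M. ES(M) = max(sum(A), sum(B)) = max(13, 18) = 18
Free float = ES(successor) - EF(current) = 18 - 13 = 5

5


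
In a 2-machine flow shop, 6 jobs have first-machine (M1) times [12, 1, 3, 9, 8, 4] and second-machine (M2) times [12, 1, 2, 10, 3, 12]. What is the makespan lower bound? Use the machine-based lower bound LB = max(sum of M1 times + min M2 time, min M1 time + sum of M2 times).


LB1 = sum(M1 times) + min(M2 times) = 37 + 1 = 38
LB2 = min(M1 times) + sum(M2 times) = 1 + 40 = 41
Lower bound = max(LB1, LB2) = max(38, 41) = 41

41


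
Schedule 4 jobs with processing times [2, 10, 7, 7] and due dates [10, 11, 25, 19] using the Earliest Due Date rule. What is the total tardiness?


Sort by due date (EDD order): [(2, 10), (10, 11), (7, 19), (7, 25)]
Compute completion times and tardiness:
  Job 1: p=2, d=10, C=2, tardiness=max(0,2-10)=0
  Job 2: p=10, d=11, C=12, tardiness=max(0,12-11)=1
  Job 3: p=7, d=19, C=19, tardiness=max(0,19-19)=0
  Job 4: p=7, d=25, C=26, tardiness=max(0,26-25)=1
Total tardiness = 2

2


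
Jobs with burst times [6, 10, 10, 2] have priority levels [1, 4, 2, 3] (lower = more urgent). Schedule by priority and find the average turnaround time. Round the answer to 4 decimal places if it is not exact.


Sort by priority (ascending = highest first):
Order: [(1, 6), (2, 10), (3, 2), (4, 10)]
Completion times:
  Priority 1, burst=6, C=6
  Priority 2, burst=10, C=16
  Priority 3, burst=2, C=18
  Priority 4, burst=10, C=28
Average turnaround = 68/4 = 17.0

17.0


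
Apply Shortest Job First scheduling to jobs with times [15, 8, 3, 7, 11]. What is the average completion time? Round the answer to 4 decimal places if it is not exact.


SJF order (ascending): [3, 7, 8, 11, 15]
Completion times:
  Job 1: burst=3, C=3
  Job 2: burst=7, C=10
  Job 3: burst=8, C=18
  Job 4: burst=11, C=29
  Job 5: burst=15, C=44
Average completion = 104/5 = 20.8

20.8


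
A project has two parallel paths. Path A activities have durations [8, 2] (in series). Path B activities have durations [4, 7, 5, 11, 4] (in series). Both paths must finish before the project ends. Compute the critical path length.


Path A total = 8 + 2 = 10
Path B total = 4 + 7 + 5 + 11 + 4 = 31
Critical path = longest path = max(10, 31) = 31

31


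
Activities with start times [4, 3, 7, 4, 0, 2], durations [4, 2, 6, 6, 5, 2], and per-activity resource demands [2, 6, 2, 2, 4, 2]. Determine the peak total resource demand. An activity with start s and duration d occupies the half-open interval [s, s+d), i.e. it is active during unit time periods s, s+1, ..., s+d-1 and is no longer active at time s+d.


Each activity i is active on [start_i, start_i + duration_i).
Compute total resource usage per time slot:
  t=0: active resources = [4], total = 4
  t=1: active resources = [4], total = 4
  t=2: active resources = [4, 2], total = 6
  t=3: active resources = [6, 4, 2], total = 12
  t=4: active resources = [2, 6, 2, 4], total = 14
  t=5: active resources = [2, 2], total = 4
  t=6: active resources = [2, 2], total = 4
  t=7: active resources = [2, 2, 2], total = 6
  t=8: active resources = [2, 2], total = 4
  t=9: active resources = [2, 2], total = 4
  t=10: active resources = [2], total = 2
  t=11: active resources = [2], total = 2
  t=12: active resources = [2], total = 2
Peak resource demand = 14

14


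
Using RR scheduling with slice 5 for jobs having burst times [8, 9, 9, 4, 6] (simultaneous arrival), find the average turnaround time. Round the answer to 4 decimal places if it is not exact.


Time quantum = 5
Execution trace:
  J1 runs 5 units, time = 5
  J2 runs 5 units, time = 10
  J3 runs 5 units, time = 15
  J4 runs 4 units, time = 19
  J5 runs 5 units, time = 24
  J1 runs 3 units, time = 27
  J2 runs 4 units, time = 31
  J3 runs 4 units, time = 35
  J5 runs 1 units, time = 36
Finish times: [27, 31, 35, 19, 36]
Average turnaround = 148/5 = 29.6

29.6


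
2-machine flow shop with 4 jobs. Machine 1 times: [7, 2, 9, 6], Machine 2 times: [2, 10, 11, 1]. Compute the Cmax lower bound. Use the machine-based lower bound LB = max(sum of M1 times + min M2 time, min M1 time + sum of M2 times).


LB1 = sum(M1 times) + min(M2 times) = 24 + 1 = 25
LB2 = min(M1 times) + sum(M2 times) = 2 + 24 = 26
Lower bound = max(LB1, LB2) = max(25, 26) = 26

26


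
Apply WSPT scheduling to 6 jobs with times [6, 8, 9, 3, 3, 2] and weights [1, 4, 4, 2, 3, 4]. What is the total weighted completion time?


Compute p/w ratios and sort ascending (WSPT): [(2, 4), (3, 3), (3, 2), (8, 4), (9, 4), (6, 1)]
Compute weighted completion times:
  Job (p=2,w=4): C=2, w*C=4*2=8
  Job (p=3,w=3): C=5, w*C=3*5=15
  Job (p=3,w=2): C=8, w*C=2*8=16
  Job (p=8,w=4): C=16, w*C=4*16=64
  Job (p=9,w=4): C=25, w*C=4*25=100
  Job (p=6,w=1): C=31, w*C=1*31=31
Total weighted completion time = 234

234


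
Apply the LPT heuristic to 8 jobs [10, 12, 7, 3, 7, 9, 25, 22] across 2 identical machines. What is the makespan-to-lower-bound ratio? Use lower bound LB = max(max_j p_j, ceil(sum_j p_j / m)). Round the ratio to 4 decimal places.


LPT order: [25, 22, 12, 10, 9, 7, 7, 3]
Machine loads after assignment: [49, 46]
LPT makespan = 49
Lower bound = max(max_job, ceil(total/2)) = max(25, 48) = 48
Ratio = 49 / 48 = 1.0208

1.0208


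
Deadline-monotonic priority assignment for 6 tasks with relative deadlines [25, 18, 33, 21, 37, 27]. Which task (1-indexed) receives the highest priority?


Sort tasks by relative deadline (ascending):
  Task 2: deadline = 18
  Task 4: deadline = 21
  Task 1: deadline = 25
  Task 6: deadline = 27
  Task 3: deadline = 33
  Task 5: deadline = 37
Priority order (highest first): [2, 4, 1, 6, 3, 5]
Highest priority task = 2

2


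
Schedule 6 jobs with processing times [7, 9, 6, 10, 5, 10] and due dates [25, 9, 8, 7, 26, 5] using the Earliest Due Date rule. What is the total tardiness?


Sort by due date (EDD order): [(10, 5), (10, 7), (6, 8), (9, 9), (7, 25), (5, 26)]
Compute completion times and tardiness:
  Job 1: p=10, d=5, C=10, tardiness=max(0,10-5)=5
  Job 2: p=10, d=7, C=20, tardiness=max(0,20-7)=13
  Job 3: p=6, d=8, C=26, tardiness=max(0,26-8)=18
  Job 4: p=9, d=9, C=35, tardiness=max(0,35-9)=26
  Job 5: p=7, d=25, C=42, tardiness=max(0,42-25)=17
  Job 6: p=5, d=26, C=47, tardiness=max(0,47-26)=21
Total tardiness = 100

100


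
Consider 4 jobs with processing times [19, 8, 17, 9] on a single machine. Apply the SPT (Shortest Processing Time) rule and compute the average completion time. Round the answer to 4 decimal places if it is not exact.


Sort jobs by processing time (SPT order): [8, 9, 17, 19]
Compute completion times sequentially:
  Job 1: processing = 8, completes at 8
  Job 2: processing = 9, completes at 17
  Job 3: processing = 17, completes at 34
  Job 4: processing = 19, completes at 53
Sum of completion times = 112
Average completion time = 112/4 = 28.0

28.0


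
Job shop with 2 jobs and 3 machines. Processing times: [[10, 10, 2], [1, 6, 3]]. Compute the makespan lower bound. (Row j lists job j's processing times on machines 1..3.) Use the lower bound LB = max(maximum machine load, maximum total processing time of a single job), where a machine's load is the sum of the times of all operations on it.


Machine loads:
  Machine 1: 10 + 1 = 11
  Machine 2: 10 + 6 = 16
  Machine 3: 2 + 3 = 5
Max machine load = 16
Job totals:
  Job 1: 22
  Job 2: 10
Max job total = 22
Lower bound = max(16, 22) = 22

22


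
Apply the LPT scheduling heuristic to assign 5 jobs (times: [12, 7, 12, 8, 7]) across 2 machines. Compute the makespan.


Sort jobs in decreasing order (LPT): [12, 12, 8, 7, 7]
Assign each job to the least loaded machine:
  Machine 1: jobs [12, 8], load = 20
  Machine 2: jobs [12, 7, 7], load = 26
Makespan = max load = 26

26


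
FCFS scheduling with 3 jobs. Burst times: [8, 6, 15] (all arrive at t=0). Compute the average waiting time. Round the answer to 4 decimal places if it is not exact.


FCFS order (as given): [8, 6, 15]
Waiting times:
  Job 1: wait = 0
  Job 2: wait = 8
  Job 3: wait = 14
Sum of waiting times = 22
Average waiting time = 22/3 = 7.3333

7.3333


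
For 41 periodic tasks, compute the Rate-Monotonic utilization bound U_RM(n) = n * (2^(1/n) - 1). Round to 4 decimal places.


Compute 2^(1/41) = 1.0170497444
Subtract 1: 1.0170497444 - 1 = 0.0170497444
Multiply by n: 41 * 0.0170497444 = 0.6990395204
Round to 4 dp: 0.6990

0.6990


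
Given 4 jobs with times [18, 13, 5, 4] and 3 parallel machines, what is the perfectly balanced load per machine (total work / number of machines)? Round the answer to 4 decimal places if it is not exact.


Total processing time = 18 + 13 + 5 + 4 = 40
Number of machines = 3
Ideal balanced load = 40 / 3 = 13.3333

13.3333


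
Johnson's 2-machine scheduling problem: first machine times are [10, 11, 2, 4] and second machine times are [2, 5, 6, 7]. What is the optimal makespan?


Apply Johnson's rule:
  Group 1 (a <= b): [(3, 2, 6), (4, 4, 7)]
  Group 2 (a > b): [(2, 11, 5), (1, 10, 2)]
Optimal job order: [3, 4, 2, 1]
Schedule:
  Job 3: M1 done at 2, M2 done at 8
  Job 4: M1 done at 6, M2 done at 15
  Job 2: M1 done at 17, M2 done at 22
  Job 1: M1 done at 27, M2 done at 29
Makespan = 29

29


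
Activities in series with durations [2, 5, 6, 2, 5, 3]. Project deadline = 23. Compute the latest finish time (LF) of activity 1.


LF(activity 1) = deadline - sum of successor durations
Successors: activities 2 through 6 with durations [5, 6, 2, 5, 3]
Sum of successor durations = 21
LF = 23 - 21 = 2

2


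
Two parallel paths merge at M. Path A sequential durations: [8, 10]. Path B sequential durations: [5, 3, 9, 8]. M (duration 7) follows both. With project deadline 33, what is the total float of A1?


Forward pass: ES(A1) = sum of predecessors on chain A = 0
EF = ES + duration = 0 + 8 = 8
Backward pass: LF(M) = deadline = 33; LS(M) = 33 - 7 = 26
LF(A1) = LS(M) - sum(successors on chain A) = 26 - 10 = 16
LS = LF - duration = 16 - 8 = 8
Total float = LS - ES = 8 - 0 = 8

8


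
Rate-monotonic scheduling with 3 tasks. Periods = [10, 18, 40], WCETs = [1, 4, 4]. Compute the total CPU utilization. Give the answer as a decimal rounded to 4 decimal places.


Compute individual utilizations (exact fractions):
  Task 1: C/T = 1/10 (approx. 0.1)
  Task 2: C/T = 4/18 = 2/9 (approx. 0.2222)
  Task 3: C/T = 4/40 = 1/10 (approx. 0.1)
Total utilization U = 1/10 + 2/9 + 1/10 = 19/45
Rounded to 4 decimal places: U = 0.4222
RM (Liu & Layland) bound for 3 tasks = 0.779763; compare with U = 19/45 (approx. 0.422222)
U <= bound, so schedulable by RM sufficient condition.

0.4222


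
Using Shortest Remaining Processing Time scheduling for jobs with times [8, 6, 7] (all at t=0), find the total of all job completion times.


Since all jobs arrive at t=0, SRPT equals SPT ordering.
SPT order: [6, 7, 8]
Completion times:
  Job 1: p=6, C=6
  Job 2: p=7, C=13
  Job 3: p=8, C=21
Total completion time = 6 + 13 + 21 = 40

40


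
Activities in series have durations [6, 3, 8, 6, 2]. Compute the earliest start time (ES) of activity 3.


Activity 3 starts after activities 1 through 2 complete.
Predecessor durations: [6, 3]
ES = 6 + 3 = 9

9


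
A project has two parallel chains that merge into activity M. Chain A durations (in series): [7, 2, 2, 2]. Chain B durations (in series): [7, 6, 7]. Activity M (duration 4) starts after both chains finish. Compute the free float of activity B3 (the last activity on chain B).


ES(B3) = sum of predecessors on chain B = 13
EF(B3) = ES + duration = 13 + 7 = 20
Successor of B3 is M. ES(M) = max(sum(A), sum(B)) = max(13, 20) = 20
Free float = ES(successor) - EF(current) = 20 - 20 = 0

0


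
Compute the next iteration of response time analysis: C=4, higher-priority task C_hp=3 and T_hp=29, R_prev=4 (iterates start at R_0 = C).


R_next = C + ceil(R_prev / T_hp) * C_hp
ceil(4 / 29) = ceil(0.1379) = 1
Interference = 1 * 3 = 3
R_next = 4 + 3 = 7

7


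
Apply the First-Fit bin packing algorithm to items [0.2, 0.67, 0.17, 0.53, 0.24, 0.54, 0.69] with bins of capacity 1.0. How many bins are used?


Place items sequentially using First-Fit:
  Item 0.2 -> new Bin 1
  Item 0.67 -> Bin 1 (now 0.87)
  Item 0.17 -> new Bin 2
  Item 0.53 -> Bin 2 (now 0.7)
  Item 0.24 -> Bin 2 (now 0.94)
  Item 0.54 -> new Bin 3
  Item 0.69 -> new Bin 4
Total bins used = 4

4


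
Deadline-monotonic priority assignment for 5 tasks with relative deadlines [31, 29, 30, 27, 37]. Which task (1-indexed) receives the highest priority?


Sort tasks by relative deadline (ascending):
  Task 4: deadline = 27
  Task 2: deadline = 29
  Task 3: deadline = 30
  Task 1: deadline = 31
  Task 5: deadline = 37
Priority order (highest first): [4, 2, 3, 1, 5]
Highest priority task = 4

4


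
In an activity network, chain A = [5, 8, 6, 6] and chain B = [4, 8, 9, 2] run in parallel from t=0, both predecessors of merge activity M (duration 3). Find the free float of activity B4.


ES(B4) = sum of predecessors on chain B = 21
EF(B4) = ES + duration = 21 + 2 = 23
Successor of B4 is M. ES(M) = max(sum(A), sum(B)) = max(25, 23) = 25
Free float = ES(successor) - EF(current) = 25 - 23 = 2

2


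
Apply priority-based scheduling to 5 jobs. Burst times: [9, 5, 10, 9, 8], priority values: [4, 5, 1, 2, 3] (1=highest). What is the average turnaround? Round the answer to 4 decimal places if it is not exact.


Sort by priority (ascending = highest first):
Order: [(1, 10), (2, 9), (3, 8), (4, 9), (5, 5)]
Completion times:
  Priority 1, burst=10, C=10
  Priority 2, burst=9, C=19
  Priority 3, burst=8, C=27
  Priority 4, burst=9, C=36
  Priority 5, burst=5, C=41
Average turnaround = 133/5 = 26.6

26.6


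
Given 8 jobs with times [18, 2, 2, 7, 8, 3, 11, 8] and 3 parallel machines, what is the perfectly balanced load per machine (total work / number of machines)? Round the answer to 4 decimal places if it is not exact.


Total processing time = 18 + 2 + 2 + 7 + 8 + 3 + 11 + 8 = 59
Number of machines = 3
Ideal balanced load = 59 / 3 = 19.6667

19.6667


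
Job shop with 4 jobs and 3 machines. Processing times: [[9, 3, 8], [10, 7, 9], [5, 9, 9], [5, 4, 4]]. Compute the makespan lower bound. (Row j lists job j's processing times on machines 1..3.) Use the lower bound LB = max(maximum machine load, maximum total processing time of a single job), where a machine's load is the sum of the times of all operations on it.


Machine loads:
  Machine 1: 9 + 10 + 5 + 5 = 29
  Machine 2: 3 + 7 + 9 + 4 = 23
  Machine 3: 8 + 9 + 9 + 4 = 30
Max machine load = 30
Job totals:
  Job 1: 20
  Job 2: 26
  Job 3: 23
  Job 4: 13
Max job total = 26
Lower bound = max(30, 26) = 30

30


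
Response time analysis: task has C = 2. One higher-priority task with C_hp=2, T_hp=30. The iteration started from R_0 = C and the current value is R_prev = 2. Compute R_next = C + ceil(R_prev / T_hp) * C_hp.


R_next = C + ceil(R_prev / T_hp) * C_hp
ceil(2 / 30) = ceil(0.0667) = 1
Interference = 1 * 2 = 2
R_next = 2 + 2 = 4

4


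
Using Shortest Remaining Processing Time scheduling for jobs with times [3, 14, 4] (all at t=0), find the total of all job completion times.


Since all jobs arrive at t=0, SRPT equals SPT ordering.
SPT order: [3, 4, 14]
Completion times:
  Job 1: p=3, C=3
  Job 2: p=4, C=7
  Job 3: p=14, C=21
Total completion time = 3 + 7 + 21 = 31

31


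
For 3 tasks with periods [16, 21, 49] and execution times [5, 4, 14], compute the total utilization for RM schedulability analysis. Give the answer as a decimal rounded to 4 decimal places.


Compute individual utilizations (exact fractions):
  Task 1: C/T = 5/16 (approx. 0.3125)
  Task 2: C/T = 4/21 (approx. 0.1905)
  Task 3: C/T = 14/49 = 2/7 (approx. 0.2857)
Total utilization U = 5/16 + 4/21 + 2/7 = 265/336
Rounded to 4 decimal places: U = 0.7887
RM (Liu & Layland) bound for 3 tasks = 0.779763; compare with U = 265/336 (approx. 0.788690)
bound < U <= 1, so the RM sufficient condition is not met (inconclusive; an exact test such as response-time analysis is needed).

0.7887


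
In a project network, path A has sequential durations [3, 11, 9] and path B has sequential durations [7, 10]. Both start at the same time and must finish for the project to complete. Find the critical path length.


Path A total = 3 + 11 + 9 = 23
Path B total = 7 + 10 = 17
Critical path = longest path = max(23, 17) = 23

23


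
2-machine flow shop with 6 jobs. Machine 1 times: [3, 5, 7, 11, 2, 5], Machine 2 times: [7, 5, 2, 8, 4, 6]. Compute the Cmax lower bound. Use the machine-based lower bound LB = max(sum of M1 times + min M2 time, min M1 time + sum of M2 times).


LB1 = sum(M1 times) + min(M2 times) = 33 + 2 = 35
LB2 = min(M1 times) + sum(M2 times) = 2 + 32 = 34
Lower bound = max(LB1, LB2) = max(35, 34) = 35

35


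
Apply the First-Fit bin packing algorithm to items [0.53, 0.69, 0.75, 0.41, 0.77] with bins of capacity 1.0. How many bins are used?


Place items sequentially using First-Fit:
  Item 0.53 -> new Bin 1
  Item 0.69 -> new Bin 2
  Item 0.75 -> new Bin 3
  Item 0.41 -> Bin 1 (now 0.94)
  Item 0.77 -> new Bin 4
Total bins used = 4

4


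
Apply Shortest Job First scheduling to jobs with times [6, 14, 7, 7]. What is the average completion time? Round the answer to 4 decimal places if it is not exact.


SJF order (ascending): [6, 7, 7, 14]
Completion times:
  Job 1: burst=6, C=6
  Job 2: burst=7, C=13
  Job 3: burst=7, C=20
  Job 4: burst=14, C=34
Average completion = 73/4 = 18.25

18.25


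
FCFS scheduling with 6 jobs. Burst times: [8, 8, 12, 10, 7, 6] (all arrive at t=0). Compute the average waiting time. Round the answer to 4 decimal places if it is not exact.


FCFS order (as given): [8, 8, 12, 10, 7, 6]
Waiting times:
  Job 1: wait = 0
  Job 2: wait = 8
  Job 3: wait = 16
  Job 4: wait = 28
  Job 5: wait = 38
  Job 6: wait = 45
Sum of waiting times = 135
Average waiting time = 135/6 = 22.5

22.5


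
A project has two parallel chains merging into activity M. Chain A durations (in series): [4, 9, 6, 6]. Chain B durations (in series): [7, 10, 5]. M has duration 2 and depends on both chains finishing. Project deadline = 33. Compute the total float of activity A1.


Forward pass: ES(A1) = sum of predecessors on chain A = 0
EF = ES + duration = 0 + 4 = 4
Backward pass: LF(M) = deadline = 33; LS(M) = 33 - 2 = 31
LF(A1) = LS(M) - sum(successors on chain A) = 31 - 21 = 10
LS = LF - duration = 10 - 4 = 6
Total float = LS - ES = 6 - 0 = 6

6


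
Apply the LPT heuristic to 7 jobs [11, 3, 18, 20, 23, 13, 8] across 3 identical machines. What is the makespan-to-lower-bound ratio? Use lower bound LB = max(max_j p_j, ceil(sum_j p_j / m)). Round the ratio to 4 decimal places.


LPT order: [23, 20, 18, 13, 11, 8, 3]
Machine loads after assignment: [34, 31, 31]
LPT makespan = 34
Lower bound = max(max_job, ceil(total/3)) = max(23, 32) = 32
Ratio = 34 / 32 = 1.0625

1.0625


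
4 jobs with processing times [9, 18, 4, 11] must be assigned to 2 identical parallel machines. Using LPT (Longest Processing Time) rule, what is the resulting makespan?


Sort jobs in decreasing order (LPT): [18, 11, 9, 4]
Assign each job to the least loaded machine:
  Machine 1: jobs [18, 4], load = 22
  Machine 2: jobs [11, 9], load = 20
Makespan = max load = 22

22


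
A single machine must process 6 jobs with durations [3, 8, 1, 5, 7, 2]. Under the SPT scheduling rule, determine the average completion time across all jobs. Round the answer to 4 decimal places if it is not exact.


Sort jobs by processing time (SPT order): [1, 2, 3, 5, 7, 8]
Compute completion times sequentially:
  Job 1: processing = 1, completes at 1
  Job 2: processing = 2, completes at 3
  Job 3: processing = 3, completes at 6
  Job 4: processing = 5, completes at 11
  Job 5: processing = 7, completes at 18
  Job 6: processing = 8, completes at 26
Sum of completion times = 65
Average completion time = 65/6 = 10.8333

10.8333


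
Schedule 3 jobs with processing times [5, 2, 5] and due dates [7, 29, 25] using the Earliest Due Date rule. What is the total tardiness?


Sort by due date (EDD order): [(5, 7), (5, 25), (2, 29)]
Compute completion times and tardiness:
  Job 1: p=5, d=7, C=5, tardiness=max(0,5-7)=0
  Job 2: p=5, d=25, C=10, tardiness=max(0,10-25)=0
  Job 3: p=2, d=29, C=12, tardiness=max(0,12-29)=0
Total tardiness = 0

0


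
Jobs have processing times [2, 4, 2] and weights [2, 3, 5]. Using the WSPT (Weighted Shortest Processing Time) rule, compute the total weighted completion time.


Compute p/w ratios and sort ascending (WSPT): [(2, 5), (2, 2), (4, 3)]
Compute weighted completion times:
  Job (p=2,w=5): C=2, w*C=5*2=10
  Job (p=2,w=2): C=4, w*C=2*4=8
  Job (p=4,w=3): C=8, w*C=3*8=24
Total weighted completion time = 42

42


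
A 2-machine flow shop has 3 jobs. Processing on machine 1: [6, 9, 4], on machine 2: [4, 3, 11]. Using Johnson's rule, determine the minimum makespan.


Apply Johnson's rule:
  Group 1 (a <= b): [(3, 4, 11)]
  Group 2 (a > b): [(1, 6, 4), (2, 9, 3)]
Optimal job order: [3, 1, 2]
Schedule:
  Job 3: M1 done at 4, M2 done at 15
  Job 1: M1 done at 10, M2 done at 19
  Job 2: M1 done at 19, M2 done at 22
Makespan = 22

22


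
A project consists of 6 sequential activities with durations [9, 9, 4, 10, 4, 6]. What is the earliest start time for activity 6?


Activity 6 starts after activities 1 through 5 complete.
Predecessor durations: [9, 9, 4, 10, 4]
ES = 9 + 9 + 4 + 10 + 4 = 36

36


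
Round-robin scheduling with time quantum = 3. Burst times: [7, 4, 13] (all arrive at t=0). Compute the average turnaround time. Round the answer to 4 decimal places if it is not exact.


Time quantum = 3
Execution trace:
  J1 runs 3 units, time = 3
  J2 runs 3 units, time = 6
  J3 runs 3 units, time = 9
  J1 runs 3 units, time = 12
  J2 runs 1 units, time = 13
  J3 runs 3 units, time = 16
  J1 runs 1 units, time = 17
  J3 runs 3 units, time = 20
  J3 runs 3 units, time = 23
  J3 runs 1 units, time = 24
Finish times: [17, 13, 24]
Average turnaround = 54/3 = 18.0

18.0


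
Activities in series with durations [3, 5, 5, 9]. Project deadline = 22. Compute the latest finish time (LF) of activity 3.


LF(activity 3) = deadline - sum of successor durations
Successors: activities 4 through 4 with durations [9]
Sum of successor durations = 9
LF = 22 - 9 = 13

13


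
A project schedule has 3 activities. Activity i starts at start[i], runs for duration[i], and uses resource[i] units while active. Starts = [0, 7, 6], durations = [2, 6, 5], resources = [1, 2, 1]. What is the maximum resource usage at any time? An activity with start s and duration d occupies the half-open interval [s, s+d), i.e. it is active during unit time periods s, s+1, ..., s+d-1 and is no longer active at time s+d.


Each activity i is active on [start_i, start_i + duration_i).
Compute total resource usage per time slot:
  t=0: active resources = [1], total = 1
  t=1: active resources = [1], total = 1
  t=2: active resources = [], total = 0
  t=3: active resources = [], total = 0
  t=4: active resources = [], total = 0
  t=5: active resources = [], total = 0
  t=6: active resources = [1], total = 1
  t=7: active resources = [2, 1], total = 3
  t=8: active resources = [2, 1], total = 3
  t=9: active resources = [2, 1], total = 3
  t=10: active resources = [2, 1], total = 3
  t=11: active resources = [2], total = 2
  t=12: active resources = [2], total = 2
Peak resource demand = 3

3


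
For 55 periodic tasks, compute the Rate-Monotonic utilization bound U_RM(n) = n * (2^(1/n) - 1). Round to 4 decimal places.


Compute 2^(1/55) = 1.0126824244
Subtract 1: 1.0126824244 - 1 = 0.0126824244
Multiply by n: 55 * 0.0126824244 = 0.6975333420
Round to 4 dp: 0.6975

0.6975


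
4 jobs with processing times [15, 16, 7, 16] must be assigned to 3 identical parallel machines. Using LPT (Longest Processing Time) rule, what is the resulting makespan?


Sort jobs in decreasing order (LPT): [16, 16, 15, 7]
Assign each job to the least loaded machine:
  Machine 1: jobs [16], load = 16
  Machine 2: jobs [16], load = 16
  Machine 3: jobs [15, 7], load = 22
Makespan = max load = 22

22


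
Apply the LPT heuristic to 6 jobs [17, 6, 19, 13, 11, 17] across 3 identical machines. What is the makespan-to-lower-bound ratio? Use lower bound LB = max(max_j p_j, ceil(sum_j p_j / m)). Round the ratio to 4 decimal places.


LPT order: [19, 17, 17, 13, 11, 6]
Machine loads after assignment: [25, 30, 28]
LPT makespan = 30
Lower bound = max(max_job, ceil(total/3)) = max(19, 28) = 28
Ratio = 30 / 28 = 1.0714

1.0714


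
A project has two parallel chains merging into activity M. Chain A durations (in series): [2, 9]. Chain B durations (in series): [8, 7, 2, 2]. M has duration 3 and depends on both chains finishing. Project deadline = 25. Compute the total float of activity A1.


Forward pass: ES(A1) = sum of predecessors on chain A = 0
EF = ES + duration = 0 + 2 = 2
Backward pass: LF(M) = deadline = 25; LS(M) = 25 - 3 = 22
LF(A1) = LS(M) - sum(successors on chain A) = 22 - 9 = 13
LS = LF - duration = 13 - 2 = 11
Total float = LS - ES = 11 - 0 = 11

11


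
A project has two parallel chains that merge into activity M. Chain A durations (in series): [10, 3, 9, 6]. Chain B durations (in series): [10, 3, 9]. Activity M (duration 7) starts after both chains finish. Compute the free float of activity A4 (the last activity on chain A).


ES(A4) = sum of predecessors on chain A = 22
EF(A4) = ES + duration = 22 + 6 = 28
Successor of A4 is M. ES(M) = max(sum(A), sum(B)) = max(28, 22) = 28
Free float = ES(successor) - EF(current) = 28 - 28 = 0

0


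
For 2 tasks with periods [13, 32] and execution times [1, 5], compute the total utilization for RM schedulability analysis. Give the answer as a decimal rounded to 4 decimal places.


Compute individual utilizations (exact fractions):
  Task 1: C/T = 1/13 (approx. 0.0769)
  Task 2: C/T = 5/32 (approx. 0.1563)
Total utilization U = 1/13 + 5/32 = 97/416
Rounded to 4 decimal places: U = 0.2332
RM (Liu & Layland) bound for 2 tasks = 0.828427; compare with U = 97/416 (approx. 0.233173)
U <= bound, so schedulable by RM sufficient condition.

0.2332


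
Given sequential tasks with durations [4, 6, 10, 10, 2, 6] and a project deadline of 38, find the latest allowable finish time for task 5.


LF(activity 5) = deadline - sum of successor durations
Successors: activities 6 through 6 with durations [6]
Sum of successor durations = 6
LF = 38 - 6 = 32

32


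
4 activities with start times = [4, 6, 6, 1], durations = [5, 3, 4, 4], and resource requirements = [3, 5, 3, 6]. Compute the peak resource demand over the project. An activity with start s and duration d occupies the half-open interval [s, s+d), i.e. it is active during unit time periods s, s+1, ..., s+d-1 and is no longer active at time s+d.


Each activity i is active on [start_i, start_i + duration_i).
Compute total resource usage per time slot:
  t=0: active resources = [], total = 0
  t=1: active resources = [6], total = 6
  t=2: active resources = [6], total = 6
  t=3: active resources = [6], total = 6
  t=4: active resources = [3, 6], total = 9
  t=5: active resources = [3], total = 3
  t=6: active resources = [3, 5, 3], total = 11
  t=7: active resources = [3, 5, 3], total = 11
  t=8: active resources = [3, 5, 3], total = 11
  t=9: active resources = [3], total = 3
Peak resource demand = 11

11


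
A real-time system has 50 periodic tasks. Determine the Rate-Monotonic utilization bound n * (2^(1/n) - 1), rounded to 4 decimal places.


Compute 2^(1/50) = 1.0139594798
Subtract 1: 1.0139594798 - 1 = 0.0139594798
Multiply by n: 50 * 0.0139594798 = 0.6979739900
Round to 4 dp: 0.6980

0.6980


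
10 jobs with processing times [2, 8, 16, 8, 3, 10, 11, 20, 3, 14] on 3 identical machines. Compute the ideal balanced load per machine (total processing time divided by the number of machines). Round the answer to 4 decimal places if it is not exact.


Total processing time = 2 + 8 + 16 + 8 + 3 + 10 + 11 + 20 + 3 + 14 = 95
Number of machines = 3
Ideal balanced load = 95 / 3 = 31.6667

31.6667


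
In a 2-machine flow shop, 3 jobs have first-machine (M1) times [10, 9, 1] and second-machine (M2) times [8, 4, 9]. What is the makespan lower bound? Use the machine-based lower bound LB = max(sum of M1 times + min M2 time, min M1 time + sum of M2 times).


LB1 = sum(M1 times) + min(M2 times) = 20 + 4 = 24
LB2 = min(M1 times) + sum(M2 times) = 1 + 21 = 22
Lower bound = max(LB1, LB2) = max(24, 22) = 24

24


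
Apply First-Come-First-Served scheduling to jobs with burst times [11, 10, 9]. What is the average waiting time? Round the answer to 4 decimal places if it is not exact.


FCFS order (as given): [11, 10, 9]
Waiting times:
  Job 1: wait = 0
  Job 2: wait = 11
  Job 3: wait = 21
Sum of waiting times = 32
Average waiting time = 32/3 = 10.6667

10.6667


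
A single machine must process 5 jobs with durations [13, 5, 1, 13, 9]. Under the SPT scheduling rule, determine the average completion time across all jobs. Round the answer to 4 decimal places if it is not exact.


Sort jobs by processing time (SPT order): [1, 5, 9, 13, 13]
Compute completion times sequentially:
  Job 1: processing = 1, completes at 1
  Job 2: processing = 5, completes at 6
  Job 3: processing = 9, completes at 15
  Job 4: processing = 13, completes at 28
  Job 5: processing = 13, completes at 41
Sum of completion times = 91
Average completion time = 91/5 = 18.2

18.2


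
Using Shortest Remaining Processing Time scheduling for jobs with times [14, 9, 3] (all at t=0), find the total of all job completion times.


Since all jobs arrive at t=0, SRPT equals SPT ordering.
SPT order: [3, 9, 14]
Completion times:
  Job 1: p=3, C=3
  Job 2: p=9, C=12
  Job 3: p=14, C=26
Total completion time = 3 + 12 + 26 = 41

41


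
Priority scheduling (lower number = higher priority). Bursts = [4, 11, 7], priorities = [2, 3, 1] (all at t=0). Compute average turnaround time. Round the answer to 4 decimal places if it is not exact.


Sort by priority (ascending = highest first):
Order: [(1, 7), (2, 4), (3, 11)]
Completion times:
  Priority 1, burst=7, C=7
  Priority 2, burst=4, C=11
  Priority 3, burst=11, C=22
Average turnaround = 40/3 = 13.3333

13.3333


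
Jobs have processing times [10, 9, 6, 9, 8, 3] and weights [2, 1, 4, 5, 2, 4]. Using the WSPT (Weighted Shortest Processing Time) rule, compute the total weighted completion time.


Compute p/w ratios and sort ascending (WSPT): [(3, 4), (6, 4), (9, 5), (8, 2), (10, 2), (9, 1)]
Compute weighted completion times:
  Job (p=3,w=4): C=3, w*C=4*3=12
  Job (p=6,w=4): C=9, w*C=4*9=36
  Job (p=9,w=5): C=18, w*C=5*18=90
  Job (p=8,w=2): C=26, w*C=2*26=52
  Job (p=10,w=2): C=36, w*C=2*36=72
  Job (p=9,w=1): C=45, w*C=1*45=45
Total weighted completion time = 307

307


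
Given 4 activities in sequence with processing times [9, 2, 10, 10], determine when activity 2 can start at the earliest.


Activity 2 starts after activities 1 through 1 complete.
Predecessor durations: [9]
ES = 9 = 9

9


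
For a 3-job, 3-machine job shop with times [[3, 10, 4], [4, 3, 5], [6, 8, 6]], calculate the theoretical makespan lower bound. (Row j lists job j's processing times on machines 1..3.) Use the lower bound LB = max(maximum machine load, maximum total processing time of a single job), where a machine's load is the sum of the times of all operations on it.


Machine loads:
  Machine 1: 3 + 4 + 6 = 13
  Machine 2: 10 + 3 + 8 = 21
  Machine 3: 4 + 5 + 6 = 15
Max machine load = 21
Job totals:
  Job 1: 17
  Job 2: 12
  Job 3: 20
Max job total = 20
Lower bound = max(21, 20) = 21

21


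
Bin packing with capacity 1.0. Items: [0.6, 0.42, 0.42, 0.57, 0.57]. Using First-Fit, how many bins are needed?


Place items sequentially using First-Fit:
  Item 0.6 -> new Bin 1
  Item 0.42 -> new Bin 2
  Item 0.42 -> Bin 2 (now 0.84)
  Item 0.57 -> new Bin 3
  Item 0.57 -> new Bin 4
Total bins used = 4

4


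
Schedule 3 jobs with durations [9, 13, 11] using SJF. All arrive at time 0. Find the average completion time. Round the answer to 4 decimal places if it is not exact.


SJF order (ascending): [9, 11, 13]
Completion times:
  Job 1: burst=9, C=9
  Job 2: burst=11, C=20
  Job 3: burst=13, C=33
Average completion = 62/3 = 20.6667

20.6667


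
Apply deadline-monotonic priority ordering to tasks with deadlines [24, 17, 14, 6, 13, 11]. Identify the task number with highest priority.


Sort tasks by relative deadline (ascending):
  Task 4: deadline = 6
  Task 6: deadline = 11
  Task 5: deadline = 13
  Task 3: deadline = 14
  Task 2: deadline = 17
  Task 1: deadline = 24
Priority order (highest first): [4, 6, 5, 3, 2, 1]
Highest priority task = 4

4


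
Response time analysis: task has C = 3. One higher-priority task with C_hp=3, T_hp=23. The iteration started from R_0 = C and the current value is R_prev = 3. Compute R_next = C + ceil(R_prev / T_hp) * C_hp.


R_next = C + ceil(R_prev / T_hp) * C_hp
ceil(3 / 23) = ceil(0.1304) = 1
Interference = 1 * 3 = 3
R_next = 3 + 3 = 6

6


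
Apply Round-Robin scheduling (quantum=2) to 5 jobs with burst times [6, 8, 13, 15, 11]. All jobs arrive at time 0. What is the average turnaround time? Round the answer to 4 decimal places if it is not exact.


Time quantum = 2
Execution trace:
  J1 runs 2 units, time = 2
  J2 runs 2 units, time = 4
  J3 runs 2 units, time = 6
  J4 runs 2 units, time = 8
  J5 runs 2 units, time = 10
  J1 runs 2 units, time = 12
  J2 runs 2 units, time = 14
  J3 runs 2 units, time = 16
  J4 runs 2 units, time = 18
  J5 runs 2 units, time = 20
  J1 runs 2 units, time = 22
  J2 runs 2 units, time = 24
  J3 runs 2 units, time = 26
  J4 runs 2 units, time = 28
  J5 runs 2 units, time = 30
  J2 runs 2 units, time = 32
  J3 runs 2 units, time = 34
  J4 runs 2 units, time = 36
  J5 runs 2 units, time = 38
  J3 runs 2 units, time = 40
  J4 runs 2 units, time = 42
  J5 runs 2 units, time = 44
  J3 runs 2 units, time = 46
  J4 runs 2 units, time = 48
  J5 runs 1 units, time = 49
  J3 runs 1 units, time = 50
  J4 runs 2 units, time = 52
  J4 runs 1 units, time = 53
Finish times: [22, 32, 50, 53, 49]
Average turnaround = 206/5 = 41.2

41.2


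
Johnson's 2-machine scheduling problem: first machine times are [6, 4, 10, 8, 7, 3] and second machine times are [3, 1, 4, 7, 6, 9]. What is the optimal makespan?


Apply Johnson's rule:
  Group 1 (a <= b): [(6, 3, 9)]
  Group 2 (a > b): [(4, 8, 7), (5, 7, 6), (3, 10, 4), (1, 6, 3), (2, 4, 1)]
Optimal job order: [6, 4, 5, 3, 1, 2]
Schedule:
  Job 6: M1 done at 3, M2 done at 12
  Job 4: M1 done at 11, M2 done at 19
  Job 5: M1 done at 18, M2 done at 25
  Job 3: M1 done at 28, M2 done at 32
  Job 1: M1 done at 34, M2 done at 37
  Job 2: M1 done at 38, M2 done at 39
Makespan = 39

39


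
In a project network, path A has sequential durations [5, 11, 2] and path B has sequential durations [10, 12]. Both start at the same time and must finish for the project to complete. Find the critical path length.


Path A total = 5 + 11 + 2 = 18
Path B total = 10 + 12 = 22
Critical path = longest path = max(18, 22) = 22

22


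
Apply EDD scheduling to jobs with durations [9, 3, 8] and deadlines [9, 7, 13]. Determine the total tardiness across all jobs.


Sort by due date (EDD order): [(3, 7), (9, 9), (8, 13)]
Compute completion times and tardiness:
  Job 1: p=3, d=7, C=3, tardiness=max(0,3-7)=0
  Job 2: p=9, d=9, C=12, tardiness=max(0,12-9)=3
  Job 3: p=8, d=13, C=20, tardiness=max(0,20-13)=7
Total tardiness = 10

10


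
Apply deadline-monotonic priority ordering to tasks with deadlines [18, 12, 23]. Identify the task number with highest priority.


Sort tasks by relative deadline (ascending):
  Task 2: deadline = 12
  Task 1: deadline = 18
  Task 3: deadline = 23
Priority order (highest first): [2, 1, 3]
Highest priority task = 2

2


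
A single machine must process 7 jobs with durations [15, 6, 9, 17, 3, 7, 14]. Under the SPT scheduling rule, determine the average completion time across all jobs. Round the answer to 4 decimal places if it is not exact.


Sort jobs by processing time (SPT order): [3, 6, 7, 9, 14, 15, 17]
Compute completion times sequentially:
  Job 1: processing = 3, completes at 3
  Job 2: processing = 6, completes at 9
  Job 3: processing = 7, completes at 16
  Job 4: processing = 9, completes at 25
  Job 5: processing = 14, completes at 39
  Job 6: processing = 15, completes at 54
  Job 7: processing = 17, completes at 71
Sum of completion times = 217
Average completion time = 217/7 = 31.0

31.0


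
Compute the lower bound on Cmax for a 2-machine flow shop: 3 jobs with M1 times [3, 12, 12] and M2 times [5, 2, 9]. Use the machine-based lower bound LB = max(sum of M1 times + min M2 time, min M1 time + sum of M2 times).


LB1 = sum(M1 times) + min(M2 times) = 27 + 2 = 29
LB2 = min(M1 times) + sum(M2 times) = 3 + 16 = 19
Lower bound = max(LB1, LB2) = max(29, 19) = 29

29


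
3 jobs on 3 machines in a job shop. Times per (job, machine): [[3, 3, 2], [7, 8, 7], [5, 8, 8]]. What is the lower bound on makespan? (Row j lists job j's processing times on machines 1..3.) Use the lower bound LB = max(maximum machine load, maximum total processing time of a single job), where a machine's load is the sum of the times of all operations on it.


Machine loads:
  Machine 1: 3 + 7 + 5 = 15
  Machine 2: 3 + 8 + 8 = 19
  Machine 3: 2 + 7 + 8 = 17
Max machine load = 19
Job totals:
  Job 1: 8
  Job 2: 22
  Job 3: 21
Max job total = 22
Lower bound = max(19, 22) = 22

22


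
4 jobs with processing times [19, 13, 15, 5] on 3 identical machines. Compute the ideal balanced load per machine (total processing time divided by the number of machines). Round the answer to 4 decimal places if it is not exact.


Total processing time = 19 + 13 + 15 + 5 = 52
Number of machines = 3
Ideal balanced load = 52 / 3 = 17.3333

17.3333
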